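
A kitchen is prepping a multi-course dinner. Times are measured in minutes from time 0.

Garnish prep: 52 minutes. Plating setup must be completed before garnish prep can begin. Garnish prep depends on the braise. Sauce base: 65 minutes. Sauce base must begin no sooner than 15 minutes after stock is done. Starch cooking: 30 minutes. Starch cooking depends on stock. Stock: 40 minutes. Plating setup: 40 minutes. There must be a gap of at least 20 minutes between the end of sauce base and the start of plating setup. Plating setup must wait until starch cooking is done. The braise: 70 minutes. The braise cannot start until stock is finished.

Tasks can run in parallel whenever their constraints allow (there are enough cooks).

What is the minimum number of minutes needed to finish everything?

232

Stock has no prerequisites, so it starts at minute 0 and finishes at minute 40.
Starch cooking waits on stock (finishes minute 40), so it starts at minute 40 and finishes at 40 + 30 = minute 70.
The braise cannot begin until stock (finishes minute 40). It runs from minute 40 to 40 + 70 = minute 110.
Sauce base waits on stock (finishes minute 40, plus 15-minute gap → minute 55), so it starts at minute 55 and finishes at 55 + 65 = minute 120.
Plating setup has to wait for sauce base (finishes minute 120, plus 20-minute gap → minute 140); starch cooking (finishes minute 70). The latest of these is minute 140, so plating setup runs minute 140 to 140 + 40 = minute 180.
Garnish prep cannot start until plating setup (finishes minute 180); the braise (finishes minute 110). The controlling bound is minute 180, so garnish prep finishes at 180 + 52 = minute 232.
All tasks are finished once the last one completes. Finish times: Stock at 40, Sauce base at 120, The braise at 110, Starch cooking at 70, Plating setup at 180, Garnish prep at 232. The latest is minute 232.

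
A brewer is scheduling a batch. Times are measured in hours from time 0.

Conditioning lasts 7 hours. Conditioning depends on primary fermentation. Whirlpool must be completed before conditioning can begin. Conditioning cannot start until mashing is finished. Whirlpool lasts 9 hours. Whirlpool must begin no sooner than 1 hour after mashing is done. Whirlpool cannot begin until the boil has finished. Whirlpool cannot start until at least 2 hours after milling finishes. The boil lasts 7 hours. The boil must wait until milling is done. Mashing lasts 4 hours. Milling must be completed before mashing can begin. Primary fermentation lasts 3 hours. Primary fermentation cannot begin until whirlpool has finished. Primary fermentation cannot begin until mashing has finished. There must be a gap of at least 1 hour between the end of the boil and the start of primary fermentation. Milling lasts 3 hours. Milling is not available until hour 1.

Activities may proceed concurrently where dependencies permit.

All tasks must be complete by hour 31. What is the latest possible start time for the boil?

5

Nothing follows conditioning; the deadline of hour 31 is its only limit. It must start by 31 − 7 = hour 24.
Since conditioning (must start by hour 24) depends on it, primary fermentation must finish by hour 24. Backing off its 3-hour duration gives a latest start of hour 21.
Whirlpool has several dependents: primary fermentation (must start by hour 21); conditioning (must start by hour 24). The earliest of those limits is hour 21, so whirlpool must start by 21 − 9 = hour 12.
The boil has several dependents: whirlpool (must start by hour 12); primary fermentation (must start by hour 21, minus 1-hour gap → hour 20). The earliest of those limits is hour 12, so the boil must start by 12 − 7 = hour 5.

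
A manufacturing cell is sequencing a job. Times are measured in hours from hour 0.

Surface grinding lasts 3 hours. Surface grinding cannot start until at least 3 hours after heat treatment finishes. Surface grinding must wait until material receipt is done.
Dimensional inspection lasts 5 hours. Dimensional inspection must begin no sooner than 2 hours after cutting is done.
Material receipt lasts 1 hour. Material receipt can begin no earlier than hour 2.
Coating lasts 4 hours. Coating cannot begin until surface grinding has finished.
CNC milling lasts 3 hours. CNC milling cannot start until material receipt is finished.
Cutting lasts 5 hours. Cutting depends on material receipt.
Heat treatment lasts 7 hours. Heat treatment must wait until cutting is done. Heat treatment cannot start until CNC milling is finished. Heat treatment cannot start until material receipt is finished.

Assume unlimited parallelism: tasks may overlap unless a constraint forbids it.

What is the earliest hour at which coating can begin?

21

Material receipt waits on its own release at hour 2, so it starts at hour 2 and finishes at 2 + 1 = hour 3.
CNC milling cannot begin until material receipt (finishes hour 3). It runs from hour 3 to 3 + 3 = hour 6.
Cutting waits on material receipt (finishes hour 3), so it starts at hour 3 and finishes at 3 + 5 = hour 8.
For heat treatment: cutting (finishes hour 8); CNC milling (finishes hour 6); material receipt (finishes hour 3). Taking the maximum gives a start of hour 8, and it finishes at 8 + 7 = hour 15.
Surface grinding cannot start until heat treatment (finishes hour 15, plus 3-hour gap → hour 18); material receipt (finishes hour 3). The controlling bound is hour 18, so surface grinding finishes at 18 + 3 = hour 21.
Coating waits on surface grinding (finishes hour 21), so the earliest it can start is hour 21.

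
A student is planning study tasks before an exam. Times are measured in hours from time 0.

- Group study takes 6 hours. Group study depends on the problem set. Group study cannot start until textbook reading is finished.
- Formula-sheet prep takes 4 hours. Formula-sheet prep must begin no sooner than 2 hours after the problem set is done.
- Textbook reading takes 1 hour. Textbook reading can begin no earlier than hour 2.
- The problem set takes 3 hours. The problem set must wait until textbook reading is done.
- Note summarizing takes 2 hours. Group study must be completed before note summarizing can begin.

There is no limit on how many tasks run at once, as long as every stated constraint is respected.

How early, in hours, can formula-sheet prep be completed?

12

Textbook reading cannot begin until its own release at hour 2. It runs from hour 2 to 2 + 1 = hour 3.
The problem set waits on textbook reading (finishes hour 3), so it starts at hour 3 and finishes at 3 + 3 = hour 6.
Formula-sheet prep cannot begin until the problem set (finishes hour 6, plus 2-hour gap → hour 8). It runs from hour 8 to 8 + 4 = hour 12.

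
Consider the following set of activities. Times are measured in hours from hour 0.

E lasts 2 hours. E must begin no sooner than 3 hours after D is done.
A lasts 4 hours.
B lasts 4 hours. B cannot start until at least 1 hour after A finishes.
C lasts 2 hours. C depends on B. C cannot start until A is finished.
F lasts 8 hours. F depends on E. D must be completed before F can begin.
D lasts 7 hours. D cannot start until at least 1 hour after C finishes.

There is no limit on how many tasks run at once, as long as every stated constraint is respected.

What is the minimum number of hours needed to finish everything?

Nothing blocks A, so it runs from hour 0 to hour 4.
After A (finishes hour 4, plus 1-hour gap → hour 5), B can start at hour 5 and finishes at hour 9.
C needs all of B (finishes hour 9); A (finishes hour 4). That puts its earliest start at hour 9; it finishes at 9 + 2 = hour 11.
After C (finishes hour 11, plus 1-hour gap → hour 12), D can start at hour 12 and finishes at hour 19.
After D (finishes hour 19, plus 3-hour gap → hour 22), E can start at hour 22 and finishes at hour 24.
F cannot start until E (finishes hour 24); D (finishes hour 19). The controlling bound is hour 24, so F finishes at 24 + 8 = hour 32.
All tasks are finished once the last one completes. Finish times: A at 4, B at 9, C at 11, D at 19, E at 24, F at 32. The latest is hour 32.

32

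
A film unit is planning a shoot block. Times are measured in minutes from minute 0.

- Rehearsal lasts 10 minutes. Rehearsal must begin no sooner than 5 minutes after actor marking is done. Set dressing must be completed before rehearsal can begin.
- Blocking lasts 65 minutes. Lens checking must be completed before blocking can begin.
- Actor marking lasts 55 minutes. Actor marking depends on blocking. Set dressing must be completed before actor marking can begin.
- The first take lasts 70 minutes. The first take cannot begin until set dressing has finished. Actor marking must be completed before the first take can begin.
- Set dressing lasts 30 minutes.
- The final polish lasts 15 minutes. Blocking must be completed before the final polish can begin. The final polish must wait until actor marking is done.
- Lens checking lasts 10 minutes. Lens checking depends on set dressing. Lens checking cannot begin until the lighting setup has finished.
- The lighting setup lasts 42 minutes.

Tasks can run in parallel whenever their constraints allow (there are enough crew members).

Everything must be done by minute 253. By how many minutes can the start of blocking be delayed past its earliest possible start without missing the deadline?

The lighting setup has no prerequisites, so it starts at minute 0 and finishes at minute 42.
Nothing blocks set dressing, so it runs from minute 0 to minute 30.
Lens checking needs all of set dressing (finishes minute 30); the lighting setup (finishes minute 42). That puts its earliest start at minute 42; it finishes at 42 + 10 = minute 52.
Blocking waits on lens checking (finishes minute 52), so it starts at minute 52 and finishes at 52 + 65 = minute 117.

Working backward from the deadline:
Nothing follows rehearsal; the deadline of minute 253 is its only limit. It must start by 253 − 10 = minute 243.
To finish by minute 253, the final polish (duration 15) must start no later than minute 238.
The first take has no dependents, so it just needs to finish by minute 253. Starting by 253 − 70 = minute 183 achieves that.
For actor marking: rehearsal (must start by minute 243, minus 5-minute gap → minute 238); the final polish (must start by minute 238); the first take (must start by minute 183). The most restrictive is minute 183; with a 55-minute duration, actor marking must start by minute 128.
Blocking feeds actor marking (must start by minute 128); the final polish (must start by minute 238). Taking the minimum, blocking must finish by minute 128 and start by 128 − 65 = minute 63.
So blocking can start as early as minute 52 and as late as minute 63, giving 63 − 52 = 11 minutes of slack.

11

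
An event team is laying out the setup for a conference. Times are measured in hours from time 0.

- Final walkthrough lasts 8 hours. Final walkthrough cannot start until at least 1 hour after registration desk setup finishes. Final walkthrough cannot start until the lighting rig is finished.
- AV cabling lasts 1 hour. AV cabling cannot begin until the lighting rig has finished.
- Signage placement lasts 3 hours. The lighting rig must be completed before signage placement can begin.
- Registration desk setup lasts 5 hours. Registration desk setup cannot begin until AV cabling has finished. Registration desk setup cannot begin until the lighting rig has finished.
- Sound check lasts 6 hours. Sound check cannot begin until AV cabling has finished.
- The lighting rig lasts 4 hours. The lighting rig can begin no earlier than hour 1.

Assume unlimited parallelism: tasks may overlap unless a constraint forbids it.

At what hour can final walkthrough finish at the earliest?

20

The lighting rig waits on its own release at hour 1, so it starts at hour 1 and finishes at 1 + 4 = hour 5.
AV cabling waits on the lighting rig (finishes hour 5), so it starts at hour 5 and finishes at 5 + 1 = hour 6.
Registration desk setup cannot start until AV cabling (finishes hour 6); the lighting rig (finishes hour 5). The controlling bound is hour 6, so registration desk setup finishes at 6 + 5 = hour 11.
Final walkthrough needs all of registration desk setup (finishes hour 11, plus 1-hour gap → hour 12); the lighting rig (finishes hour 5). That puts its earliest start at hour 12; it finishes at 12 + 8 = hour 20.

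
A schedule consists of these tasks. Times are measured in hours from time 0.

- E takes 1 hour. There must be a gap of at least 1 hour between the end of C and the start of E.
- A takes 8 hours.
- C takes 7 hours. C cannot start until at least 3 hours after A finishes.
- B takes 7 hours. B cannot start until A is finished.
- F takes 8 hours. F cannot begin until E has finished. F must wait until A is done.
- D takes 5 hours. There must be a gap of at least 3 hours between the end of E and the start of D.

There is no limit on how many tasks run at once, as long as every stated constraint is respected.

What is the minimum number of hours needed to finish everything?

28

A can start immediately at hour 0; it finishes at hour 8.
After A (finishes hour 8, plus 3-hour gap → hour 11), C can start at hour 11 and finishes at hour 18.
E cannot begin until C (finishes hour 18, plus 1-hour gap → hour 19). It runs from hour 19 to 19 + 1 = hour 20.
F cannot start until E (finishes hour 20); A (finishes hour 8). The controlling bound is hour 20, so F finishes at 20 + 8 = hour 28.
D waits on E (finishes hour 20, plus 3-hour gap → hour 23), so it starts at hour 23 and finishes at 23 + 5 = hour 28.
After A (finishes hour 8), B can start at hour 8 and finishes at hour 15.
All tasks are finished once the last one completes. Finish times: A at 8, B at 15, C at 18, D at 28, E at 20, F at 28. The latest is hour 28.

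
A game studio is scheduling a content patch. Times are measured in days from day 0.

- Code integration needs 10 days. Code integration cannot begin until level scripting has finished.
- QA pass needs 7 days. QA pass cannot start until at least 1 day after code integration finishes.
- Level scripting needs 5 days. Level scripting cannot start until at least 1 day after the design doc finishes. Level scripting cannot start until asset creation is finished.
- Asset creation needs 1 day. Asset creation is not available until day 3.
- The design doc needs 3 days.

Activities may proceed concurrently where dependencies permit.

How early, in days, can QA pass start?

20

Asset creation cannot begin until its own release at day 3. It runs from day 3 to 3 + 1 = day 4.
The design doc can start immediately at day 0; it finishes at day 3.
Level scripting has to wait for the design doc (finishes day 3, plus 1-day gap → day 4); asset creation (finishes day 4). The latest of these is day 4, so level scripting runs day 4 to 4 + 5 = day 9.
Code integration cannot begin until level scripting (finishes day 9). It runs from day 9 to 9 + 10 = day 19.
QA pass waits on code integration (finishes day 19, plus 1-day gap → day 20), so the earliest it can start is day 20.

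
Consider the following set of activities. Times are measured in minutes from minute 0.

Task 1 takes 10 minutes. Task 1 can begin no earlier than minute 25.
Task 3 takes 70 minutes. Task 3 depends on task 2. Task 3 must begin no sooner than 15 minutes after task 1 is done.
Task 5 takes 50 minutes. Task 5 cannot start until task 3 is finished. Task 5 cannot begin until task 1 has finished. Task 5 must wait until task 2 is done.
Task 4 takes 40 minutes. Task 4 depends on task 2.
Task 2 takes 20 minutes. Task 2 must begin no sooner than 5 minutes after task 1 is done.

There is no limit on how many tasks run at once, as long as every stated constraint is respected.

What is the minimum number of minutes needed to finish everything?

180

After its own release at minute 25, task 1 can start at minute 25 and finishes at minute 35.
Task 2 waits on task 1 (finishes minute 35, plus 5-minute gap → minute 40), so it starts at minute 40 and finishes at 40 + 20 = minute 60.
Task 4 cannot begin until task 2 (finishes minute 60). It runs from minute 60 to 60 + 40 = minute 100.
For task 3: task 2 (finishes minute 60); task 1 (finishes minute 35, plus 15-minute gap → minute 50). Taking the maximum gives a start of minute 60, and it finishes at 60 + 70 = minute 130.
For task 5: task 3 (finishes minute 130); task 1 (finishes minute 35); task 2 (finishes minute 60). Taking the maximum gives a start of minute 130, and it finishes at 130 + 50 = minute 180.
All tasks are finished once the last one completes. Finish times: Task 1 at 35, Task 2 at 60, Task 3 at 130, Task 4 at 100, Task 5 at 180. The latest is minute 180.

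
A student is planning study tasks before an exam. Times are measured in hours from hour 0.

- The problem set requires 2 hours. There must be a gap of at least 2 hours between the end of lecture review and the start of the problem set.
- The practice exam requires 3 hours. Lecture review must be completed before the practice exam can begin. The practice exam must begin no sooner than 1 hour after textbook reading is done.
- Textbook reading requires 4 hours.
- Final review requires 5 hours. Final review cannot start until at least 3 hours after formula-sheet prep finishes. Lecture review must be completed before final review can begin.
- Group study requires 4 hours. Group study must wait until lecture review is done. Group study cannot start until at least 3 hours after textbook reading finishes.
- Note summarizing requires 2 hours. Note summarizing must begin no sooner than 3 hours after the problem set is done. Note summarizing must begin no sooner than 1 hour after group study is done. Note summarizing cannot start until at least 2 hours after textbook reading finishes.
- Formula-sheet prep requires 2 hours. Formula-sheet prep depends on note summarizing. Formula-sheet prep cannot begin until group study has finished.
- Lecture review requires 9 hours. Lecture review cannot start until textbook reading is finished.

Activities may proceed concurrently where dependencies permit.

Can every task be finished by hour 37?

Textbook reading can start immediately at hour 0; it finishes at hour 4.
Lecture review cannot begin until textbook reading (finishes hour 4). It runs from hour 4 to 4 + 9 = hour 13.
Group study needs all of lecture review (finishes hour 13); textbook reading (finishes hour 4, plus 3-hour gap → hour 7). That puts its earliest start at hour 13; it finishes at 13 + 4 = hour 17.
The practice exam needs all of lecture review (finishes hour 13); textbook reading (finishes hour 4, plus 1-hour gap → hour 5). That puts its earliest start at hour 13; it finishes at 13 + 3 = hour 16.
After lecture review (finishes hour 13, plus 2-hour gap → hour 15), the problem set can start at hour 15 and finishes at hour 17.
Note summarizing needs all of the problem set (finishes hour 17, plus 3-hour gap → hour 20); group study (finishes hour 17, plus 1-hour gap → hour 18); textbook reading (finishes hour 4, plus 2-hour gap → hour 6). That puts its earliest start at hour 20; it finishes at 20 + 2 = hour 22.
Formula-sheet prep cannot start until note summarizing (finishes hour 22); group study (finishes hour 17). The controlling bound is hour 22, so formula-sheet prep finishes at 22 + 2 = hour 24.
Final review needs all of formula-sheet prep (finishes hour 24, plus 3-hour gap → hour 27); lecture review (finishes hour 13). That puts its earliest start at hour 27; it finishes at 27 + 5 = hour 32.
Every task is finished by hour 32, which is no later than the deadline of 37, so the schedule is feasible.

Yes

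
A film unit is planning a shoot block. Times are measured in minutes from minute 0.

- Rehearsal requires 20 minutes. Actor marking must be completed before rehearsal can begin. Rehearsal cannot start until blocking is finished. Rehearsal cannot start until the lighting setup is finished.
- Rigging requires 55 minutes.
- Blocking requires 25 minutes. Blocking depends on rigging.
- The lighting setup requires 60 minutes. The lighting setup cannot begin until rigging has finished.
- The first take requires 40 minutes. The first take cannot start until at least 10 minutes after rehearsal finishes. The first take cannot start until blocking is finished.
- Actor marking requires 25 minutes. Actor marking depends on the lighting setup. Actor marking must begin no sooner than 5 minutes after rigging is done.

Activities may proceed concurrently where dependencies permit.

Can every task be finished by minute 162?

Rigging has no prerequisites, so it starts at minute 0 and finishes at minute 55.
Blocking cannot begin until rigging (finishes minute 55). It runs from minute 55 to 55 + 25 = minute 80.
The lighting setup waits on rigging (finishes minute 55), so it starts at minute 55 and finishes at 55 + 60 = minute 115.
Actor marking needs all of the lighting setup (finishes minute 115); rigging (finishes minute 55, plus 5-minute gap → minute 60). That puts its earliest start at minute 115; it finishes at 115 + 25 = minute 140.
Rehearsal cannot start until actor marking (finishes minute 140); blocking (finishes minute 80); the lighting setup (finishes minute 115). The controlling bound is minute 140, so rehearsal finishes at 140 + 20 = minute 160.
The first take needs all of rehearsal (finishes minute 160, plus 10-minute gap → minute 170); blocking (finishes minute 80). That puts its earliest start at minute 170; it finishes at 170 + 40 = minute 210.
The earliest everything can be done is minute 210, which is after the deadline of 162, so it is not possible.

No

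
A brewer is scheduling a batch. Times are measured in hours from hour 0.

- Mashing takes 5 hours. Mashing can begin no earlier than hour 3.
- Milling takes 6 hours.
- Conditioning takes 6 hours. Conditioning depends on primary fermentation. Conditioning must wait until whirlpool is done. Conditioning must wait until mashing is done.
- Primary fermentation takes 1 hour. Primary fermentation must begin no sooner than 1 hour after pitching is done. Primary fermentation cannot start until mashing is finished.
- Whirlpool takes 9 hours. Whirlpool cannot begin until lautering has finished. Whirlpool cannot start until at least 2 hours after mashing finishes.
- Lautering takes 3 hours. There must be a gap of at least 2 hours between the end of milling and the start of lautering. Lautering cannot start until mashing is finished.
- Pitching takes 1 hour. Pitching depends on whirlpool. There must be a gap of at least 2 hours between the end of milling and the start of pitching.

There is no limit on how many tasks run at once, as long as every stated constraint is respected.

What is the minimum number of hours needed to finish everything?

Mashing waits on its own release at hour 3, so it starts at hour 3 and finishes at 3 + 5 = hour 8.
Nothing blocks milling, so it runs from hour 0 to hour 6.
Lautering needs all of milling (finishes hour 6, plus 2-hour gap → hour 8); mashing (finishes hour 8). That puts its earliest start at hour 8; it finishes at 8 + 3 = hour 11.
For whirlpool: lautering (finishes hour 11); mashing (finishes hour 8, plus 2-hour gap → hour 10). Taking the maximum gives a start of hour 11, and it finishes at 11 + 9 = hour 20.
For pitching: whirlpool (finishes hour 20); milling (finishes hour 6, plus 2-hour gap → hour 8). Taking the maximum gives a start of hour 20, and it finishes at 20 + 1 = hour 21.
For primary fermentation: pitching (finishes hour 21, plus 1-hour gap → hour 22); mashing (finishes hour 8). Taking the maximum gives a start of hour 22, and it finishes at 22 + 1 = hour 23.
Conditioning cannot start until primary fermentation (finishes hour 23); whirlpool (finishes hour 20); mashing (finishes hour 8). The controlling bound is hour 23, so conditioning finishes at 23 + 6 = hour 29.
All tasks are finished once the last one completes. Finish times: Milling at 6, Mashing at 8, Lautering at 11, Whirlpool at 20, Pitching at 21, Primary fermentation at 23, Conditioning at 29. The latest is hour 29.

29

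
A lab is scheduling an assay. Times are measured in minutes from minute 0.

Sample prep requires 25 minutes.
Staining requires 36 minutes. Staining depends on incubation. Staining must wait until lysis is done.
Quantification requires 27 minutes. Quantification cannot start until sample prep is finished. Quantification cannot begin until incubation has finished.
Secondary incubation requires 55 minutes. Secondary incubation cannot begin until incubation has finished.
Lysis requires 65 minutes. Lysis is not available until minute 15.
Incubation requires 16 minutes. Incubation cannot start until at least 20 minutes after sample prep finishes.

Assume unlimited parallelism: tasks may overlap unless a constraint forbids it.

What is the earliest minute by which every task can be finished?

116

Lysis cannot begin until its own release at minute 15. It runs from minute 15 to 15 + 65 = minute 80.
Nothing blocks sample prep, so it runs from minute 0 to minute 25.
Incubation waits on sample prep (finishes minute 25, plus 20-minute gap → minute 45), so it starts at minute 45 and finishes at 45 + 16 = minute 61.
Quantification has to wait for sample prep (finishes minute 25); incubation (finishes minute 61). The latest of these is minute 61, so quantification runs minute 61 to 61 + 27 = minute 88.
Secondary incubation waits on incubation (finishes minute 61), so it starts at minute 61 and finishes at 61 + 55 = minute 116.
Staining needs all of incubation (finishes minute 61); lysis (finishes minute 80). That puts its earliest start at minute 80; it finishes at 80 + 36 = minute 116.
All tasks are finished once the last one completes. Finish times: Sample prep at 25, Lysis at 80, Incubation at 61, Staining at 116, Secondary incubation at 116, Quantification at 88. The latest is minute 116.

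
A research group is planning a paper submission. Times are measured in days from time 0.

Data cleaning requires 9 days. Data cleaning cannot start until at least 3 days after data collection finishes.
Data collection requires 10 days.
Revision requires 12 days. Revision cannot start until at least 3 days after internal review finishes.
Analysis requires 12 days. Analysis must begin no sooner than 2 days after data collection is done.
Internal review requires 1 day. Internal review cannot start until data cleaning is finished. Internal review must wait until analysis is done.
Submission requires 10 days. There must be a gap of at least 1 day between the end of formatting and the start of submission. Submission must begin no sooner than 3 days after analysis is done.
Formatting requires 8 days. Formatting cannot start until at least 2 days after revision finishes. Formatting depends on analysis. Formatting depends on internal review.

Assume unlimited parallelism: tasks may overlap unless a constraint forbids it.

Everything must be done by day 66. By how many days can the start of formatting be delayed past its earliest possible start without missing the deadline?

5

Data collection can start immediately at day 0; it finishes at day 10.
After data collection (finishes day 10, plus 2-day gap → day 12), analysis can start at day 12 and finishes at day 24.
Data cleaning cannot begin until data collection (finishes day 10, plus 3-day gap → day 13). It runs from day 13 to 13 + 9 = day 22.
For internal review: data cleaning (finishes day 22); analysis (finishes day 24). Taking the maximum gives a start of day 24, and it finishes at 24 + 1 = day 25.
After internal review (finishes day 25, plus 3-day gap → day 28), revision can start at day 28 and finishes at day 40.
For formatting: revision (finishes day 40, plus 2-day gap → day 42); analysis (finishes day 24); internal review (finishes day 25). Taking the maximum gives a start of day 42, and it finishes at 42 + 8 = day 50.

Working backward from the deadline:
Nothing follows submission; the deadline of day 66 is its only limit. It must start by 66 − 10 = day 56.
Since submission (must start by day 56, minus 1-day gap → day 55) depends on it, formatting must finish by day 55. Backing off its 8-day duration gives a latest start of day 47.
So formatting can start as early as day 42 and as late as day 47, giving 47 − 42 = 5 days of slack.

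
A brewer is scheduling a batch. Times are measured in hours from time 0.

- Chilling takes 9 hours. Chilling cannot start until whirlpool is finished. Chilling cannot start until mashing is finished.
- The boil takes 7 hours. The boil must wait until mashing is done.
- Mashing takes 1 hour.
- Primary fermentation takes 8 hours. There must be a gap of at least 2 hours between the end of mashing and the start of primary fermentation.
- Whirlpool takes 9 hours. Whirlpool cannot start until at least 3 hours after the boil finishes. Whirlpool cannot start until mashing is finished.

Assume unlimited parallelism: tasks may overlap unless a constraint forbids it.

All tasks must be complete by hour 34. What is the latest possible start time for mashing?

5

Chilling must finish by hour 34; it takes 9 hours, so it must start by 34 − 9 = hour 25.
Since chilling (must start by hour 25) depends on it, whirlpool must finish by hour 25. Backing off its 9-hour duration gives a latest start of hour 16.
The boil must finish before whirlpool (must start by hour 16, minus 3-hour gap → hour 13). With a 7-hour duration, the boil must start by 13 − 7 = hour 6.
To finish by hour 34, primary fermentation (duration 8) must start no later than hour 26.
Mashing has several dependents: the boil (must start by hour 6); whirlpool (must start by hour 16); chilling (must start by hour 25); primary fermentation (must start by hour 26, minus 2-hour gap → hour 24). The earliest of those limits is hour 6, so mashing must start by 6 − 1 = hour 5.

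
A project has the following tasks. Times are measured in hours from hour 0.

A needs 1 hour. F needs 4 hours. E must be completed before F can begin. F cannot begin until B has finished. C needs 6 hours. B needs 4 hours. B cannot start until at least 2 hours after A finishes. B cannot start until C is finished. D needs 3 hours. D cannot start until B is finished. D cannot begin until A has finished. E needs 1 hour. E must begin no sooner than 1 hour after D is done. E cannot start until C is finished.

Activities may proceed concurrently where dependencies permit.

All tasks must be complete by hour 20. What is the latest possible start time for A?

4

To finish by hour 20, F (duration 4) must start no later than hour 16.
Since F (must start by hour 16) depends on it, E must finish by hour 16. Backing off its 1-hour duration gives a latest start of hour 15.
D has to be done before E (must start by hour 15, minus 1-hour gap → hour 14). That means finishing by hour 14, i.e. starting by 14 − 3 = hour 11.
B must finish in time for D (must start by hour 11); F (must start by hour 16). The tightest is hour 11, so B must start by 11 − 4 = hour 7.
A has several dependents: B (must start by hour 7, minus 2-hour gap → hour 5); D (must start by hour 11). The earliest of those limits is hour 5, so A must start by 5 − 1 = hour 4.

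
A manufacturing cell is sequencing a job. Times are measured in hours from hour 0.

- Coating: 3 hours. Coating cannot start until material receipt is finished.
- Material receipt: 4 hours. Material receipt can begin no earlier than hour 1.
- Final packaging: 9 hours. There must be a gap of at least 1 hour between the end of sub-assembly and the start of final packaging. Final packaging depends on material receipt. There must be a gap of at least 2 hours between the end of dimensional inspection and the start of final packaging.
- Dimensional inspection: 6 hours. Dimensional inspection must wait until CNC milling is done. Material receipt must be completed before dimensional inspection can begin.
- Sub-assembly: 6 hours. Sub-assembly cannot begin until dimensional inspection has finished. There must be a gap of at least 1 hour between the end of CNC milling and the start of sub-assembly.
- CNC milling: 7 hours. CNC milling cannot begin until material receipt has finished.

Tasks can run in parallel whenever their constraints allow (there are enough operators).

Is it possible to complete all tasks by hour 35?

Yes

Material receipt cannot begin until its own release at hour 1. It runs from hour 1 to 1 + 4 = hour 5.
Coating cannot begin until material receipt (finishes hour 5). It runs from hour 5 to 5 + 3 = hour 8.
CNC milling waits on material receipt (finishes hour 5), so it starts at hour 5 and finishes at 5 + 7 = hour 12.
Dimensional inspection cannot start until CNC milling (finishes hour 12); material receipt (finishes hour 5). The controlling bound is hour 12, so dimensional inspection finishes at 12 + 6 = hour 18.
Sub-assembly has to wait for dimensional inspection (finishes hour 18); CNC milling (finishes hour 12, plus 1-hour gap → hour 13). The latest of these is hour 18, so sub-assembly runs hour 18 to 18 + 6 = hour 24.
For final packaging: sub-assembly (finishes hour 24, plus 1-hour gap → hour 25); material receipt (finishes hour 5); dimensional inspection (finishes hour 18, plus 2-hour gap → hour 20). Taking the maximum gives a start of hour 25, and it finishes at 25 + 9 = hour 34.
Every task is finished by hour 34, which is no later than the deadline of 35, so the schedule is feasible.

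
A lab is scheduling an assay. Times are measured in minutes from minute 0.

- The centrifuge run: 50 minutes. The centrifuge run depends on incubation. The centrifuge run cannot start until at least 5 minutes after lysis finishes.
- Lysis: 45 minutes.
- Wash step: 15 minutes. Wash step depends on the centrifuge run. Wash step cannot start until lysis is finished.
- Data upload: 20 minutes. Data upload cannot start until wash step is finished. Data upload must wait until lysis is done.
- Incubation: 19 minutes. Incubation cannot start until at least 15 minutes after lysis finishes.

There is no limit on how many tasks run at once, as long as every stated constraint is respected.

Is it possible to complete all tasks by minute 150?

No

Nothing blocks lysis, so it runs from minute 0 to minute 45.
After lysis (finishes minute 45, plus 15-minute gap → minute 60), incubation can start at minute 60 and finishes at minute 79.
The centrifuge run needs all of incubation (finishes minute 79); lysis (finishes minute 45, plus 5-minute gap → minute 50). That puts its earliest start at minute 79; it finishes at 79 + 50 = minute 129.
Wash step has to wait for the centrifuge run (finishes minute 129); lysis (finishes minute 45). The latest of these is minute 129, so wash step runs minute 129 to 129 + 15 = minute 144.
For data upload: wash step (finishes minute 144); lysis (finishes minute 45). Taking the maximum gives a start of minute 144, and it finishes at 144 + 20 = minute 164.
The earliest everything can be done is minute 164, which is after the deadline of 150, so it is not possible.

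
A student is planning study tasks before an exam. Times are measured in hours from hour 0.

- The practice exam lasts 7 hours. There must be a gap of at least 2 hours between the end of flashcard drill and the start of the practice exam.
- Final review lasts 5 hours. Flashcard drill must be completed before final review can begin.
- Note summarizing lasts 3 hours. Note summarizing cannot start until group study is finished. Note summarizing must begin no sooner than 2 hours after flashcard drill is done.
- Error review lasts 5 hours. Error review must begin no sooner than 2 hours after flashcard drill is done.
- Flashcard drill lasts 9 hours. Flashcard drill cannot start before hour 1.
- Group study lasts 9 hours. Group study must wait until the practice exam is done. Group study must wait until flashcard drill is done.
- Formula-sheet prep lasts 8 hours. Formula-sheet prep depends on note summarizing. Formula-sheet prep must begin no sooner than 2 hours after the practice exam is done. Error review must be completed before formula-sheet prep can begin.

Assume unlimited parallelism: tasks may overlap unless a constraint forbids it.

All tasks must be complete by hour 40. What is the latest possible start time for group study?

20

Formula-sheet prep must finish by hour 40; it takes 8 hours, so it must start by 40 − 8 = hour 32.
Note summarizing feeds into formula-sheet prep (must start by hour 32); so note summarizing must finish by hour 32 and therefore start by hour 29.
Group study must finish before note summarizing (must start by hour 29). With a 9-hour duration, group study must start by 29 − 9 = hour 20.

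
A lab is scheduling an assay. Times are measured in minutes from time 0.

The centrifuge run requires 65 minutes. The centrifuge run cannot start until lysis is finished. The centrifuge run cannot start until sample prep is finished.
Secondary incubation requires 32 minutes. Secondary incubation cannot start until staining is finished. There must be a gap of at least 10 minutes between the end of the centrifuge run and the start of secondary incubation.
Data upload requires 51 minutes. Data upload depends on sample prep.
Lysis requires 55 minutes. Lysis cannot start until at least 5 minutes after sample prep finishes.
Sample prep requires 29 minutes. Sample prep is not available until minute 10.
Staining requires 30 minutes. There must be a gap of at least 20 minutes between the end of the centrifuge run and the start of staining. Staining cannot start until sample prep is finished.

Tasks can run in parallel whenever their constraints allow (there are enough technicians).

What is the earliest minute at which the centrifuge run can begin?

After its own release at minute 10, sample prep can start at minute 10 and finishes at minute 39.
After sample prep (finishes minute 39, plus 5-minute gap → minute 44), lysis can start at minute 44 and finishes at minute 99.
The centrifuge run waits on lysis (finishes minute 99); sample prep (finishes minute 39). The latest of these is minute 99, which is the earliest the centrifuge run can start.

99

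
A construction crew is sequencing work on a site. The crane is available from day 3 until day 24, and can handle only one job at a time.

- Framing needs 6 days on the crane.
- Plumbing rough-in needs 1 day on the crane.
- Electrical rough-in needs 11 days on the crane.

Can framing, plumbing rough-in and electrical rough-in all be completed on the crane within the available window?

Yes

The crane window is 24 − 3 = 21 days.
Running back to back, the jobs need 6 + 1 + 11 = 18 days on the crane.
Since 18 ≤ 21, they fit within the window.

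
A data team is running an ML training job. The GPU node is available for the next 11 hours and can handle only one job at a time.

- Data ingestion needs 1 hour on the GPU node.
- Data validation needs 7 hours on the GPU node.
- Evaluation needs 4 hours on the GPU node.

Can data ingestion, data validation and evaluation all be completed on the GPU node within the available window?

No

Running back to back, the jobs need 1 + 7 + 4 = 12 hours on the GPU node.
Since 12 > 11, they cannot all fit.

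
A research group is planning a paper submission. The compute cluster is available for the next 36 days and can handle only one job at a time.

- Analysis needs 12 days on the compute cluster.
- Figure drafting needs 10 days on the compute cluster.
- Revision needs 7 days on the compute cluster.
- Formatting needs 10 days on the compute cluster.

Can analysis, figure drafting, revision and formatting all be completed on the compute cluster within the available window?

No

Running back to back, the jobs need 12 + 10 + 7 + 10 = 39 days on the compute cluster.
Since 39 > 36, they cannot all fit.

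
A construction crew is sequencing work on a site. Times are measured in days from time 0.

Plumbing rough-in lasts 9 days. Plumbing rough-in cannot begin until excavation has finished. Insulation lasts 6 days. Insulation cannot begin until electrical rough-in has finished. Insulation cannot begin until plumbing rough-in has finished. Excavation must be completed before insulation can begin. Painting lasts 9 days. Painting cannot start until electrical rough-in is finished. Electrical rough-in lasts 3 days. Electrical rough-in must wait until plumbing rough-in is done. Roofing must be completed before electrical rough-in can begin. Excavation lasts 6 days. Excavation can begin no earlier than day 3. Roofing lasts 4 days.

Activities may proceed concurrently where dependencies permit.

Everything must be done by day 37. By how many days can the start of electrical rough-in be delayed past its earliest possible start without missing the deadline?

Roofing can start immediately at day 0; it finishes at day 4.
Excavation cannot begin until its own release at day 3. It runs from day 3 to 3 + 6 = day 9.
Plumbing rough-in cannot begin until excavation (finishes day 9). It runs from day 9 to 9 + 9 = day 18.
Electrical rough-in needs all of plumbing rough-in (finishes day 18); roofing (finishes day 4). That puts its earliest start at day 18; it finishes at 18 + 3 = day 21.

Working backward from the deadline:
Insulation has no dependents, so it just needs to finish by day 37. Starting by 37 − 6 = day 31 achieves that.
Nothing follows painting; the deadline of day 37 is its only limit. It must start by 37 − 9 = day 28.
Electrical rough-in feeds insulation (must start by day 31); painting (must start by day 28). Taking the minimum, electrical rough-in must finish by day 28 and start by 28 − 3 = day 25.
So electrical rough-in can start as early as day 18 and as late as day 25, giving 25 − 18 = 7 days of slack.

7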